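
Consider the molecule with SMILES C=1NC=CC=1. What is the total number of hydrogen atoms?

Walk through each heavy atom and fill implicit hydrogens from standard valence (C 4, N 3, O 2, S 2, halogen 1):
  atom 1: C, bond orders sum to 3 (valence 4) → 1 H
  atom 2: N, bond orders sum to 2 (valence 3) → 1 H
  atom 3: C, bond orders sum to 3 (valence 4) → 1 H
  atom 4: C, bond orders sum to 3 (valence 4) → 1 H
  atom 5: C, bond orders sum to 3 (valence 4) → 1 H
Total hydrogens: 5.

5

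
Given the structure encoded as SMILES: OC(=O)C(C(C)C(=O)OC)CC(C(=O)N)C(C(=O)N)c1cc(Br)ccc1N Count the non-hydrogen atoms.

Every atom symbol written in the SMILES (organic subset) is one heavy atom; implicit H are not written.
Heavy atoms by element → Br:1, C:17, N:3, O:6.
Total: 27.

27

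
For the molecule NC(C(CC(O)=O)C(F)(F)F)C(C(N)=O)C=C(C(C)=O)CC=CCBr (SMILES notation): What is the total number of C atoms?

15

Count every carbon token in the SMILES (each C, including those in ring-closure positions and inside branches).
Carbon count: 15.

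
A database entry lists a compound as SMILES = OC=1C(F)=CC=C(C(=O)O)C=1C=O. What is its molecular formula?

C8H5FO4

Walk through each heavy atom and fill implicit hydrogens from standard valence (C 4, N 3, O 2, S 2, halogen 1):
  atom 1: O, bond orders sum to 1 (valence 2) → 1 H
  atom 2: C, bond orders sum to 4 (valence 4) → 0 H
  atom 3: C, bond orders sum to 4 (valence 4) → 0 H
  atom 4: F (halogen, monovalent) → 0 H
  atom 5: C, bond orders sum to 3 (valence 4) → 1 H
  atom 6: C, bond orders sum to 3 (valence 4) → 1 H
  atom 7: C, bond orders sum to 4 (valence 4) → 0 H
  atom 8: C, bond orders sum to 4 (valence 4) → 0 H
  atom 9: O, bond orders sum to 2 (valence 2) → 0 H
  atom 10: O, bond orders sum to 1 (valence 2) → 1 H
  atom 11: C, bond orders sum to 4 (valence 4) → 0 H
  atom 12: C, bond orders sum to 3 (valence 4) → 1 H
  atom 13: O, bond orders sum to 2 (valence 2) → 0 H
Totals → C:8, H:5, F:1, O:4.
In Hill order: C8H5FO4.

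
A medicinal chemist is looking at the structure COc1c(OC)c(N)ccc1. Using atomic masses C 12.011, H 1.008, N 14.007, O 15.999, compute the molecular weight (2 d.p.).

First, the molecular formula is C8H11NO2 (counting implicit H from valence).
  C: 8 × 12.011 = 96.088
  H: 11 × 1.008 = 11.088
  N: 1 × 14.007 = 14.007
  O: 2 × 15.999 = 31.998
Sum: 8×12.011 + 11×1.008 + 1×14.007 + 2×15.999 = 153.181 → 153.18 g/mol.

153.18 g/mol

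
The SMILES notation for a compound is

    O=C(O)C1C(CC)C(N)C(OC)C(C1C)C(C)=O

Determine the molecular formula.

Walk through each heavy atom and fill implicit hydrogens from standard valence (C 4, N 3, O 2, S 2, halogen 1):
  atom 1: O, bond orders sum to 2 (valence 2) → 0 H
  atom 2: C, bond orders sum to 4 (valence 4) → 0 H
  atom 3: O, bond orders sum to 1 (valence 2) → 1 H
  atom 4: C, bond orders sum to 3 (valence 4) → 1 H
  atom 5: C, bond orders sum to 3 (valence 4) → 1 H
  atom 6: C, bond orders sum to 2 (valence 4) → 2 H
  atom 7: C, bond orders sum to 1 (valence 4) → 3 H
  atom 8: C, bond orders sum to 3 (valence 4) → 1 H
  atom 9: N, bond orders sum to 1 (valence 3) → 2 H
  atom 10: C, bond orders sum to 3 (valence 4) → 1 H
  atom 11: O, bond orders sum to 2 (valence 2) → 0 H
  atom 12: C, bond orders sum to 1 (valence 4) → 3 H
  atom 13: C, bond orders sum to 3 (valence 4) → 1 H
  atom 14: C, bond orders sum to 3 (valence 4) → 1 H
  atom 15: C, bond orders sum to 1 (valence 4) → 3 H
  atom 16: C, bond orders sum to 4 (valence 4) → 0 H
  atom 17: C, bond orders sum to 1 (valence 4) → 3 H
  atom 18: O, bond orders sum to 2 (valence 2) → 0 H
Totals → C:13, H:23, N:1, O:4.
In Hill order: C13H23NO4.

C13H23NO4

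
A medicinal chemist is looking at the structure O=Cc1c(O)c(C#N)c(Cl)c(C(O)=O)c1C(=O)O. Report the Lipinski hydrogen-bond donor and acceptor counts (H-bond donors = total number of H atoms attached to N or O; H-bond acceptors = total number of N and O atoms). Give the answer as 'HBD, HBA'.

3, 7

Donors: find every N or O and count the H atoms it carries.
  atom 1 (O): bond orders sum to 2 → 0 H
  atom 5 (O): bond orders sum to 1 → 1 H
  atom 8 (N): bond orders sum to 3 → 0 H
  atom 13 (O): bond orders sum to 1 → 1 H
  atom 14 (O): bond orders sum to 2 → 0 H
  atom 17 (O): bond orders sum to 2 → 0 H
  atom 18 (O): bond orders sum to 1 → 1 H
Lipinski HBD = 3.
Acceptors: N atoms = 1, O atoms = 6 → HBA = 7.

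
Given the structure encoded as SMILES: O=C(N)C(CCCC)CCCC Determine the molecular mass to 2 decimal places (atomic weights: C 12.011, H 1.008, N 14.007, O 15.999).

First, the molecular formula is C10H21NO (counting implicit H from valence).
  C: 10 × 12.011 = 120.110
  H: 21 × 1.008 = 21.168
  N: 1 × 14.007 = 14.007
  O: 1 × 15.999 = 15.999
Sum: 10×12.011 + 21×1.008 + 1×14.007 + 1×15.999 = 171.284 → 171.28 g/mol.

171.28 g/mol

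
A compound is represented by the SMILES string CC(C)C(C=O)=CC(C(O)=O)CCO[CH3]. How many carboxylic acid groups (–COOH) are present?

1

The carboxylic acid motif appears at heavy-atom position 9 in the SMILES.
Other groups present: 1 aldehyde, 1 alkene, 1 ether.
Carboxylic acid count: 1.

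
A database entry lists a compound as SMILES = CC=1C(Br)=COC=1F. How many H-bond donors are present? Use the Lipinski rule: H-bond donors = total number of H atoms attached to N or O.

0

Donors: find every N or O and count the H atoms it carries.
  atom 6 (O): bond orders sum to 2 → 0 H
Lipinski HBD = 0.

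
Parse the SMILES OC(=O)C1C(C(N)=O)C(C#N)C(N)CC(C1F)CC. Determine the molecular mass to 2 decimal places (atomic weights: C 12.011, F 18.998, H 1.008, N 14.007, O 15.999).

First, the molecular formula is C12H18FN3O3 (counting implicit H from valence).
  C: 12 × 12.011 = 144.132
  F: 1 × 18.998 = 18.998
  H: 18 × 1.008 = 18.144
  N: 3 × 14.007 = 42.021
  O: 3 × 15.999 = 47.997
Sum: 12×12.011 + 1×18.998 + 18×1.008 + 3×14.007 + 3×15.999 = 271.292 → 271.29 g/mol.

271.29 g/mol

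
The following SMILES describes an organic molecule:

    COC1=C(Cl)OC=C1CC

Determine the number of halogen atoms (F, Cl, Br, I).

Halogen atoms appear at heavy-atom position 5 (1×Cl).
Other groups present: 1 ether.
Halogen count: 1.

1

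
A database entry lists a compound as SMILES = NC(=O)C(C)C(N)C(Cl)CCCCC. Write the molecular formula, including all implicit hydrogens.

Walk through each heavy atom and fill implicit hydrogens from standard valence (C 4, N 3, O 2, S 2, halogen 1):
  atom 1: N, bond orders sum to 1 (valence 3) → 2 H
  atom 2: C, bond orders sum to 4 (valence 4) → 0 H
  atom 3: O, bond orders sum to 2 (valence 2) → 0 H
  atom 4: C, bond orders sum to 3 (valence 4) → 1 H
  atom 5: C, bond orders sum to 1 (valence 4) → 3 H
  atom 6: C, bond orders sum to 3 (valence 4) → 1 H
  atom 7: N, bond orders sum to 1 (valence 3) → 2 H
  atom 8: C, bond orders sum to 3 (valence 4) → 1 H
  atom 9: Cl (halogen, monovalent) → 0 H
  atom 10: C, bond orders sum to 2 (valence 4) → 2 H
  atom 11: C, bond orders sum to 2 (valence 4) → 2 H
  atom 12: C, bond orders sum to 2 (valence 4) → 2 H
  atom 13: C, bond orders sum to 2 (valence 4) → 2 H
  atom 14: C, bond orders sum to 1 (valence 4) → 3 H
Totals → C:10, H:21, Cl:1, N:2, O:1.

C10H21ClN2O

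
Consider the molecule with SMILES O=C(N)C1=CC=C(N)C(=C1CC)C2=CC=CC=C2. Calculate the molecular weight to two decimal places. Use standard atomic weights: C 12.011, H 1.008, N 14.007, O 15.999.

240.31 g/mol

First, the molecular formula is C15H16N2O (counting implicit H from valence).
  C: 15 × 12.011 = 180.165
  H: 16 × 1.008 = 16.128
  N: 2 × 14.007 = 28.014
  O: 1 × 15.999 = 15.999
Sum: 15×12.011 + 16×1.008 + 2×14.007 + 1×15.999 = 240.306 → 240.31 g/mol.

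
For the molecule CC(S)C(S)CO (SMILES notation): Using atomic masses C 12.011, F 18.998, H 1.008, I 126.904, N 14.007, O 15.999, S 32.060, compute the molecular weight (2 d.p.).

138.24 g/mol

First, the molecular formula is C4H10OS2 (counting implicit H from valence).
  C: 4 × 12.011 = 48.044
  H: 10 × 1.008 = 10.080
  O: 1 × 15.999 = 15.999
  S: 2 × 32.060 = 64.120
Sum: 4×12.011 + 10×1.008 + 1×15.999 + 2×32.060 = 138.243 → 138.24 g/mol.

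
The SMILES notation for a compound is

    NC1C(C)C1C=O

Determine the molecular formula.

Walk through each heavy atom and fill implicit hydrogens from standard valence (C 4, N 3, O 2, S 2, halogen 1):
  atom 1: N, bond orders sum to 1 (valence 3) → 2 H
  atom 2: C, bond orders sum to 3 (valence 4) → 1 H
  atom 3: C, bond orders sum to 3 (valence 4) → 1 H
  atom 4: C, bond orders sum to 1 (valence 4) → 3 H
  atom 5: C, bond orders sum to 3 (valence 4) → 1 H
  atom 6: C, bond orders sum to 3 (valence 4) → 1 H
  atom 7: O, bond orders sum to 2 (valence 2) → 0 H
Totals → C:5, H:9, N:1, O:1.
In Hill order: C5H9NO.

C5H9NO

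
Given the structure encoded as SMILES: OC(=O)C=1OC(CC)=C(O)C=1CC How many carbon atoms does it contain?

Count every carbon token in the SMILES (each C, including those in ring-closure positions and inside branches).
Carbon count: 9.

9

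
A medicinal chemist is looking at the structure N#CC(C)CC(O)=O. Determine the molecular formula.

Walk through each heavy atom and fill implicit hydrogens from standard valence (C 4, N 3, O 2, S 2, halogen 1):
  atom 1: N, bond orders sum to 3 (valence 3) → 0 H
  atom 2: C, bond orders sum to 4 (valence 4) → 0 H
  atom 3: C, bond orders sum to 3 (valence 4) → 1 H
  atom 4: C, bond orders sum to 1 (valence 4) → 3 H
  atom 5: C, bond orders sum to 2 (valence 4) → 2 H
  atom 6: C, bond orders sum to 4 (valence 4) → 0 H
  atom 7: O, bond orders sum to 1 (valence 2) → 1 H
  atom 8: O, bond orders sum to 2 (valence 2) → 0 H
Totals → C:5, H:7, N:1, O:2.
In Hill order: C5H7NO2.

C5H7NO2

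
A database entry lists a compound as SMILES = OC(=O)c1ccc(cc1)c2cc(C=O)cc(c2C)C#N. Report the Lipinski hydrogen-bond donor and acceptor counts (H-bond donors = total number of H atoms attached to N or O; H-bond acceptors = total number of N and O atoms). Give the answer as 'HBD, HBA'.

1, 4

Donors: find every N or O and count the H atoms it carries.
  atom 1 (O): bond orders sum to 1 → 1 H
  atom 3 (O): bond orders sum to 2 → 0 H
  atom 14 (O): bond orders sum to 2 → 0 H
  atom 20 (N): bond orders sum to 3 → 0 H
Lipinski HBD = 1.
Acceptors: N atoms = 1, O atoms = 3 → HBA = 4.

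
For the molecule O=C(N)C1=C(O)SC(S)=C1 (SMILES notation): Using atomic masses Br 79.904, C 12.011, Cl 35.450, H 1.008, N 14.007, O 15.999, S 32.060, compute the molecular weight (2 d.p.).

175.22 g/mol

First, the molecular formula is C5H5NO2S2 (counting implicit H from valence).
  C: 5 × 12.011 = 60.055
  H: 5 × 1.008 = 5.040
  N: 1 × 14.007 = 14.007
  O: 2 × 15.999 = 31.998
  S: 2 × 32.060 = 64.120
Sum: 5×12.011 + 5×1.008 + 1×14.007 + 2×15.999 + 2×32.060 = 175.220 → 175.22 g/mol.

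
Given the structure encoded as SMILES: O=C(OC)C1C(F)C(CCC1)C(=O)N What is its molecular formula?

C9H14FNO3

Walk through each heavy atom and fill implicit hydrogens from standard valence (C 4, N 3, O 2, S 2, halogen 1):
  atom 1: O, bond orders sum to 2 (valence 2) → 0 H
  atom 2: C, bond orders sum to 4 (valence 4) → 0 H
  atom 3: O, bond orders sum to 2 (valence 2) → 0 H
  atom 4: C, bond orders sum to 1 (valence 4) → 3 H
  atom 5: C, bond orders sum to 3 (valence 4) → 1 H
  atom 6: C, bond orders sum to 3 (valence 4) → 1 H
  atom 7: F (halogen, monovalent) → 0 H
  atom 8: C, bond orders sum to 3 (valence 4) → 1 H
  atom 9: C, bond orders sum to 2 (valence 4) → 2 H
  atom 10: C, bond orders sum to 2 (valence 4) → 2 H
  atom 11: C, bond orders sum to 2 (valence 4) → 2 H
  atom 12: C, bond orders sum to 4 (valence 4) → 0 H
  atom 13: O, bond orders sum to 2 (valence 2) → 0 H
  atom 14: N, bond orders sum to 1 (valence 3) → 2 H
Totals → C:9, H:14, F:1, N:1, O:3.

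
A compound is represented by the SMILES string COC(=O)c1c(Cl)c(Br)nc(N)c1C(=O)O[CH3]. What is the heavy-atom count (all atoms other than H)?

Every atom symbol written in the SMILES (organic subset) is one heavy atom; implicit H are not written.
Heavy atoms by element → Br:1, C:9, Cl:1, N:2, O:4.
Total: 17.

17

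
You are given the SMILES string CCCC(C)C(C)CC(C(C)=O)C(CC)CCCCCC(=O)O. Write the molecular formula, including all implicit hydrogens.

C20H38O3

Walk through each heavy atom and fill implicit hydrogens from standard valence (C 4, N 3, O 2, S 2, halogen 1):
  atom 1: C, bond orders sum to 1 (valence 4) → 3 H
  atom 2: C, bond orders sum to 2 (valence 4) → 2 H
  atom 3: C, bond orders sum to 2 (valence 4) → 2 H
  atom 4: C, bond orders sum to 3 (valence 4) → 1 H
  atom 5: C, bond orders sum to 1 (valence 4) → 3 H
  atom 6: C, bond orders sum to 3 (valence 4) → 1 H
  atom 7: C, bond orders sum to 1 (valence 4) → 3 H
  atom 8: C, bond orders sum to 2 (valence 4) → 2 H
  atom 9: C, bond orders sum to 3 (valence 4) → 1 H
  atom 10: C, bond orders sum to 4 (valence 4) → 0 H
  atom 11: C, bond orders sum to 1 (valence 4) → 3 H
  atom 12: O, bond orders sum to 2 (valence 2) → 0 H
  atom 13: C, bond orders sum to 3 (valence 4) → 1 H
  atom 14: C, bond orders sum to 2 (valence 4) → 2 H
  atom 15: C, bond orders sum to 1 (valence 4) → 3 H
  atom 16: C, bond orders sum to 2 (valence 4) → 2 H
  atom 17: C, bond orders sum to 2 (valence 4) → 2 H
  atom 18: C, bond orders sum to 2 (valence 4) → 2 H
  atom 19: C, bond orders sum to 2 (valence 4) → 2 H
  atom 20: C, bond orders sum to 2 (valence 4) → 2 H
  atom 21: C, bond orders sum to 4 (valence 4) → 0 H
  atom 22: O, bond orders sum to 2 (valence 2) → 0 H
  atom 23: O, bond orders sum to 1 (valence 2) → 1 H
Totals → C:20, H:38, O:3.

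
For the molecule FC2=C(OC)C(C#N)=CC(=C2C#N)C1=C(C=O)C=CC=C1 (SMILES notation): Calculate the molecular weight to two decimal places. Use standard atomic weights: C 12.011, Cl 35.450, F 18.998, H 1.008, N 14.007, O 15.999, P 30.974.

280.26 g/mol

First, the molecular formula is C16H9FN2O2 (counting implicit H from valence).
  C: 16 × 12.011 = 192.176
  F: 1 × 18.998 = 18.998
  H: 9 × 1.008 = 9.072
  N: 2 × 14.007 = 28.014
  O: 2 × 15.999 = 31.998
Sum: 16×12.011 + 1×18.998 + 9×1.008 + 2×14.007 + 2×15.999 = 280.258 → 280.26 g/mol.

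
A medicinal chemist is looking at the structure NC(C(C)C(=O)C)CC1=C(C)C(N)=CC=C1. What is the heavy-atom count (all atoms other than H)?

Every atom symbol written in the SMILES (organic subset) is one heavy atom; implicit H are not written.
Heavy atoms by element → C:13, N:2, O:1.
Total: 16.

16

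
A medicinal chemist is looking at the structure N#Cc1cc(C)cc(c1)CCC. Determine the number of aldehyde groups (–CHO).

Scan the SMILES for the aldehyde motif — none present.
Groups that are present: 1 nitrile.

0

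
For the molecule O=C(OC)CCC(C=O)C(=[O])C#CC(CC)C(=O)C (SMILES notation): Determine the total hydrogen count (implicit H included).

Walk through each heavy atom and fill implicit hydrogens from standard valence (C 4, N 3, O 2, S 2, halogen 1):
  atom 1: O, bond orders sum to 2 (valence 2) → 0 H
  atom 2: C, bond orders sum to 4 (valence 4) → 0 H
  atom 3: O, bond orders sum to 2 (valence 2) → 0 H
  atom 4: C, bond orders sum to 1 (valence 4) → 3 H
  atom 5: C, bond orders sum to 2 (valence 4) → 2 H
  atom 6: C, bond orders sum to 2 (valence 4) → 2 H
  atom 7: C, bond orders sum to 3 (valence 4) → 1 H
  atom 8: C, bond orders sum to 3 (valence 4) → 1 H
  atom 9: O, bond orders sum to 2 (valence 2) → 0 H
  atom 10: C, bond orders sum to 4 (valence 4) → 0 H
  atom 11: O with explicit H count 0
  atom 12: C, bond orders sum to 4 (valence 4) → 0 H
  atom 13: C, bond orders sum to 4 (valence 4) → 0 H
  atom 14: C, bond orders sum to 3 (valence 4) → 1 H
  atom 15: C, bond orders sum to 2 (valence 4) → 2 H
  atom 16: C, bond orders sum to 1 (valence 4) → 3 H
  atom 17: C, bond orders sum to 4 (valence 4) → 0 H
  atom 18: O, bond orders sum to 2 (valence 2) → 0 H
  atom 19: C, bond orders sum to 1 (valence 4) → 3 H
Total hydrogens: 18.

18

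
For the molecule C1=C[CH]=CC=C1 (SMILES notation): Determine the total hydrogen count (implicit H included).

Walk through each heavy atom and fill implicit hydrogens from standard valence (C 4, N 3, O 2, S 2, halogen 1):
  atom 1: C, bond orders sum to 3 (valence 4) → 1 H
  atom 2: C, bond orders sum to 3 (valence 4) → 1 H
  atom 3: C with explicit H count 1
  atom 4: C, bond orders sum to 3 (valence 4) → 1 H
  atom 5: C, bond orders sum to 3 (valence 4) → 1 H
  atom 6: C, bond orders sum to 3 (valence 4) → 1 H
Total hydrogens: 6.

6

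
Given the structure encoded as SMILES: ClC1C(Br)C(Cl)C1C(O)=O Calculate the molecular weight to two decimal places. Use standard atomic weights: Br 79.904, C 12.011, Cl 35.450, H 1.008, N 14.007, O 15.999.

247.90 g/mol

First, the molecular formula is C5H5BrCl2O2 (counting implicit H from valence).
  Br: 1 × 79.904 = 79.904
  C: 5 × 12.011 = 60.055
  Cl: 2 × 35.450 = 70.900
  H: 5 × 1.008 = 5.040
  O: 2 × 15.999 = 31.998
Sum: 1×79.904 + 5×12.011 + 2×35.450 + 5×1.008 + 2×15.999 = 247.897 → 247.90 g/mol.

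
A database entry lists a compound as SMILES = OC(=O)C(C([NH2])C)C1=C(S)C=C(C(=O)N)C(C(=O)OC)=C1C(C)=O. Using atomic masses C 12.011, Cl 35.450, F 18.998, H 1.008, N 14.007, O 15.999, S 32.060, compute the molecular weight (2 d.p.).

First, the molecular formula is C15H18N2O6S (counting implicit H from valence).
  C: 15 × 12.011 = 180.165
  H: 18 × 1.008 = 18.144
  N: 2 × 14.007 = 28.014
  O: 6 × 15.999 = 95.994
  S: 1 × 32.060 = 32.060
Sum: 15×12.011 + 18×1.008 + 2×14.007 + 6×15.999 + 1×32.060 = 354.377 → 354.38 g/mol.

354.38 g/mol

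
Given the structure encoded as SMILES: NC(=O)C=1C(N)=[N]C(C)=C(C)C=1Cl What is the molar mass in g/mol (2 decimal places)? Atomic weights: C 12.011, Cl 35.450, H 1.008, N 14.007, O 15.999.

199.64 g/mol

First, the molecular formula is C8H10ClN3O (counting implicit H from valence).
  C: 8 × 12.011 = 96.088
  Cl: 1 × 35.450 = 35.450
  H: 10 × 1.008 = 10.080
  N: 3 × 14.007 = 42.021
  O: 1 × 15.999 = 15.999
Sum: 8×12.011 + 1×35.450 + 10×1.008 + 3×14.007 + 1×15.999 = 199.638 → 199.64 g/mol.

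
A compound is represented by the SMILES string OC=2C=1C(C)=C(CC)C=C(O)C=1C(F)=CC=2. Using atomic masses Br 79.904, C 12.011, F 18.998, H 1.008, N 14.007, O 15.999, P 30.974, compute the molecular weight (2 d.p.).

220.24 g/mol

First, the molecular formula is C13H13FO2 (counting implicit H from valence).
  C: 13 × 12.011 = 156.143
  F: 1 × 18.998 = 18.998
  H: 13 × 1.008 = 13.104
  O: 2 × 15.999 = 31.998
Sum: 13×12.011 + 1×18.998 + 13×1.008 + 2×15.999 = 220.243 → 220.24 g/mol.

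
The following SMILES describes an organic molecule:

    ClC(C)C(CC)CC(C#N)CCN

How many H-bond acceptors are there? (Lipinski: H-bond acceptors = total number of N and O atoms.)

2

N atoms: 2; O atoms: 0.
Lipinski HBA = 2 + 0 = 2.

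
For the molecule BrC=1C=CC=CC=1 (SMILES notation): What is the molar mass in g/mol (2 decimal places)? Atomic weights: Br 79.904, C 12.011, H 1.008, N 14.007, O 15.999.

First, the molecular formula is C6H5Br (counting implicit H from valence).
  Br: 1 × 79.904 = 79.904
  C: 6 × 12.011 = 72.066
  H: 5 × 1.008 = 5.040
Sum: 1×79.904 + 6×12.011 + 5×1.008 = 157.010 → 157.01 g/mol.

157.01 g/mol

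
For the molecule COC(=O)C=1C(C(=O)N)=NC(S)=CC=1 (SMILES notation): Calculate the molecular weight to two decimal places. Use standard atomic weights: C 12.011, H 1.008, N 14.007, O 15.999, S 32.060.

212.22 g/mol

First, the molecular formula is C8H8N2O3S (counting implicit H from valence).
  C: 8 × 12.011 = 96.088
  H: 8 × 1.008 = 8.064
  N: 2 × 14.007 = 28.014
  O: 3 × 15.999 = 47.997
  S: 1 × 32.060 = 32.060
Sum: 8×12.011 + 8×1.008 + 2×14.007 + 3×15.999 + 1×32.060 = 212.223 → 212.22 g/mol.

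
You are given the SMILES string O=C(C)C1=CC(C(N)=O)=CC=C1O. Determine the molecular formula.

C9H9NO3

Walk through each heavy atom and fill implicit hydrogens from standard valence (C 4, N 3, O 2, S 2, halogen 1):
  atom 1: O, bond orders sum to 2 (valence 2) → 0 H
  atom 2: C, bond orders sum to 4 (valence 4) → 0 H
  atom 3: C, bond orders sum to 1 (valence 4) → 3 H
  atom 4: C, bond orders sum to 4 (valence 4) → 0 H
  atom 5: C, bond orders sum to 3 (valence 4) → 1 H
  atom 6: C, bond orders sum to 4 (valence 4) → 0 H
  atom 7: C, bond orders sum to 4 (valence 4) → 0 H
  atom 8: N, bond orders sum to 1 (valence 3) → 2 H
  atom 9: O, bond orders sum to 2 (valence 2) → 0 H
  atom 10: C, bond orders sum to 3 (valence 4) → 1 H
  atom 11: C, bond orders sum to 3 (valence 4) → 1 H
  atom 12: C, bond orders sum to 4 (valence 4) → 0 H
  atom 13: O, bond orders sum to 1 (valence 2) → 1 H
Totals → C:9, H:9, N:1, O:3.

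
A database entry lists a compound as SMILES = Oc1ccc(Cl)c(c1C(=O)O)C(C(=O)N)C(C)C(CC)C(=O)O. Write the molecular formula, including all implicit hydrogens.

C15H18ClNO6

Walk through each heavy atom and fill implicit hydrogens from standard valence (C 4, N 3, O 2, S 2, halogen 1); for lowercase aromatic atoms, an aromatic c carries 1 H when it has two neighbours and 0 H with three, and aromatic n carries 0 H:
  atom 1: O, bond orders sum to 1 (valence 2) → 1 H
  atom 2: aromatic c, 3 neighbours → 0 H
  atom 3: aromatic c, 2 neighbours → 1 H
  atom 4: aromatic c, 2 neighbours → 1 H
  atom 5: aromatic c, 3 neighbours → 0 H
  atom 6: Cl (halogen, monovalent) → 0 H
  atom 7: aromatic c, 3 neighbours → 0 H
  atom 8: aromatic c, 3 neighbours → 0 H
  atom 9: C, bond orders sum to 4 (valence 4) → 0 H
  atom 10: O, bond orders sum to 2 (valence 2) → 0 H
  atom 11: O, bond orders sum to 1 (valence 2) → 1 H
  atom 12: C, bond orders sum to 3 (valence 4) → 1 H
  atom 13: C, bond orders sum to 4 (valence 4) → 0 H
  atom 14: O, bond orders sum to 2 (valence 2) → 0 H
  atom 15: N, bond orders sum to 1 (valence 3) → 2 H
  atom 16: C, bond orders sum to 3 (valence 4) → 1 H
  atom 17: C, bond orders sum to 1 (valence 4) → 3 H
  atom 18: C, bond orders sum to 3 (valence 4) → 1 H
  atom 19: C, bond orders sum to 2 (valence 4) → 2 H
  atom 20: C, bond orders sum to 1 (valence 4) → 3 H
  atom 21: C, bond orders sum to 4 (valence 4) → 0 H
  atom 22: O, bond orders sum to 2 (valence 2) → 0 H
  atom 23: O, bond orders sum to 1 (valence 2) → 1 H
Totals → C:15, H:18, Cl:1, N:1, O:6.
In Hill order: C15H18ClNO6.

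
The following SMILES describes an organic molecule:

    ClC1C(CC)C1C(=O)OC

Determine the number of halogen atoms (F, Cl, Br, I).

1

Halogen atoms appear at heavy-atom position 1 (1×Cl).
Other groups present: 1 ester.
Halogen count: 1.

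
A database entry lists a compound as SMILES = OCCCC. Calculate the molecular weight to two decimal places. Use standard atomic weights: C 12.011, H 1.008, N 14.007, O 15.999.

74.12 g/mol

First, the molecular formula is C4H10O (counting implicit H from valence).
  C: 4 × 12.011 = 48.044
  H: 10 × 1.008 = 10.080
  O: 1 × 15.999 = 15.999
Sum: 4×12.011 + 10×1.008 + 1×15.999 = 74.123 → 74.12 g/mol.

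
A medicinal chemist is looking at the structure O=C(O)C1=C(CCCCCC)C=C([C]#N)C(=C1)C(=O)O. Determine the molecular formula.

C15H17NO4

Walk through each heavy atom and fill implicit hydrogens from standard valence (C 4, N 3, O 2, S 2, halogen 1):
  atom 1: O, bond orders sum to 2 (valence 2) → 0 H
  atom 2: C, bond orders sum to 4 (valence 4) → 0 H
  atom 3: O, bond orders sum to 1 (valence 2) → 1 H
  atom 4: C, bond orders sum to 4 (valence 4) → 0 H
  atom 5: C, bond orders sum to 4 (valence 4) → 0 H
  atom 6: C, bond orders sum to 2 (valence 4) → 2 H
  atom 7: C, bond orders sum to 2 (valence 4) → 2 H
  atom 8: C, bond orders sum to 2 (valence 4) → 2 H
  atom 9: C, bond orders sum to 2 (valence 4) → 2 H
  atom 10: C, bond orders sum to 2 (valence 4) → 2 H
  atom 11: C, bond orders sum to 1 (valence 4) → 3 H
  atom 12: C, bond orders sum to 3 (valence 4) → 1 H
  atom 13: C, bond orders sum to 4 (valence 4) → 0 H
  atom 14: C with explicit H count 0
  atom 15: N, bond orders sum to 3 (valence 3) → 0 H
  atom 16: C, bond orders sum to 4 (valence 4) → 0 H
  atom 17: C, bond orders sum to 3 (valence 4) → 1 H
  atom 18: C, bond orders sum to 4 (valence 4) → 0 H
  atom 19: O, bond orders sum to 2 (valence 2) → 0 H
  atom 20: O, bond orders sum to 1 (valence 2) → 1 H
Totals → C:15, H:17, N:1, O:4.
In Hill order: C15H17NO4.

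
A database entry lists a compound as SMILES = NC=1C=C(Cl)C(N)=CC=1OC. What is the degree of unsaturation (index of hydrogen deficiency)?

4

Molecular formula: C7H9ClN2O.
DoU = (2C + 2 + N − H − X) / 2, where X is the halogen count and O/S are ignored.
    = (2·7 + 2 + 2 − 9 − 1) / 2 = 8 / 2 = 4.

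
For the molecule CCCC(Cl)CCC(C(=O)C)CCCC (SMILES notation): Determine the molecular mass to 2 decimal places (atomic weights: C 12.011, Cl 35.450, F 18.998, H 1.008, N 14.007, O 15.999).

First, the molecular formula is C13H25ClO (counting implicit H from valence).
  C: 13 × 12.011 = 156.143
  Cl: 1 × 35.450 = 35.450
  H: 25 × 1.008 = 25.200
  O: 1 × 15.999 = 15.999
Sum: 13×12.011 + 1×35.450 + 25×1.008 + 1×15.999 = 232.792 → 232.79 g/mol.

232.79 g/mol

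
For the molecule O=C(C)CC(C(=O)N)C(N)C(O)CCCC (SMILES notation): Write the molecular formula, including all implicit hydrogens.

Walk through each heavy atom and fill implicit hydrogens from standard valence (C 4, N 3, O 2, S 2, halogen 1):
  atom 1: O, bond orders sum to 2 (valence 2) → 0 H
  atom 2: C, bond orders sum to 4 (valence 4) → 0 H
  atom 3: C, bond orders sum to 1 (valence 4) → 3 H
  atom 4: C, bond orders sum to 2 (valence 4) → 2 H
  atom 5: C, bond orders sum to 3 (valence 4) → 1 H
  atom 6: C, bond orders sum to 4 (valence 4) → 0 H
  atom 7: O, bond orders sum to 2 (valence 2) → 0 H
  atom 8: N, bond orders sum to 1 (valence 3) → 2 H
  atom 9: C, bond orders sum to 3 (valence 4) → 1 H
  atom 10: N, bond orders sum to 1 (valence 3) → 2 H
  atom 11: C, bond orders sum to 3 (valence 4) → 1 H
  atom 12: O, bond orders sum to 1 (valence 2) → 1 H
  atom 13: C, bond orders sum to 2 (valence 4) → 2 H
  atom 14: C, bond orders sum to 2 (valence 4) → 2 H
  atom 15: C, bond orders sum to 2 (valence 4) → 2 H
  atom 16: C, bond orders sum to 1 (valence 4) → 3 H
Totals → C:11, H:22, N:2, O:3.
In Hill order: C11H22N2O3.

C11H22N2O3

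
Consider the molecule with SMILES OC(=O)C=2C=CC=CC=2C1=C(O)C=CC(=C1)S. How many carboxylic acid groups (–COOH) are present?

The carboxylic acid motif appears at heavy-atom position 2 in the SMILES.
Other groups present: 1 hydroxyl, 1 thiol.
Carboxylic acid count: 1.

1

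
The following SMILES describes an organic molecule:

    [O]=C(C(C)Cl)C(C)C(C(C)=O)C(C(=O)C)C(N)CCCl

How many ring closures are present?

In SMILES, each pair of matching ring-closure digits denotes one ring-closing bond; the number of such bonds equals the number of independent rings.
Ring-closure bonds here: 0.

0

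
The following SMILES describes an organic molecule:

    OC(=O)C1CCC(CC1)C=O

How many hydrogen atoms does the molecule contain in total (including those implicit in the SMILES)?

12

Walk through each heavy atom and fill implicit hydrogens from standard valence (C 4, N 3, O 2, S 2, halogen 1):
  atom 1: O, bond orders sum to 1 (valence 2) → 1 H
  atom 2: C, bond orders sum to 4 (valence 4) → 0 H
  atom 3: O, bond orders sum to 2 (valence 2) → 0 H
  atom 4: C, bond orders sum to 3 (valence 4) → 1 H
  atom 5: C, bond orders sum to 2 (valence 4) → 2 H
  atom 6: C, bond orders sum to 2 (valence 4) → 2 H
  atom 7: C, bond orders sum to 3 (valence 4) → 1 H
  atom 8: C, bond orders sum to 2 (valence 4) → 2 H
  atom 9: C, bond orders sum to 2 (valence 4) → 2 H
  atom 10: C, bond orders sum to 3 (valence 4) → 1 H
  atom 11: O, bond orders sum to 2 (valence 2) → 0 H
Total hydrogens: 12.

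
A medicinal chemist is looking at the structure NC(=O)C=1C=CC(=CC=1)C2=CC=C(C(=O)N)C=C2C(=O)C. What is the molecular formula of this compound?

C16H14N2O3

Walk through each heavy atom and fill implicit hydrogens from standard valence (C 4, N 3, O 2, S 2, halogen 1):
  atom 1: N, bond orders sum to 1 (valence 3) → 2 H
  atom 2: C, bond orders sum to 4 (valence 4) → 0 H
  atom 3: O, bond orders sum to 2 (valence 2) → 0 H
  atom 4: C, bond orders sum to 4 (valence 4) → 0 H
  atom 5: C, bond orders sum to 3 (valence 4) → 1 H
  atom 6: C, bond orders sum to 3 (valence 4) → 1 H
  atom 7: C, bond orders sum to 4 (valence 4) → 0 H
  atom 8: C, bond orders sum to 3 (valence 4) → 1 H
  atom 9: C, bond orders sum to 3 (valence 4) → 1 H
  atom 10: C, bond orders sum to 4 (valence 4) → 0 H
  atom 11: C, bond orders sum to 3 (valence 4) → 1 H
  atom 12: C, bond orders sum to 3 (valence 4) → 1 H
  atom 13: C, bond orders sum to 4 (valence 4) → 0 H
  atom 14: C, bond orders sum to 4 (valence 4) → 0 H
  atom 15: O, bond orders sum to 2 (valence 2) → 0 H
  atom 16: N, bond orders sum to 1 (valence 3) → 2 H
  atom 17: C, bond orders sum to 3 (valence 4) → 1 H
  atom 18: C, bond orders sum to 4 (valence 4) → 0 H
  atom 19: C, bond orders sum to 4 (valence 4) → 0 H
  atom 20: O, bond orders sum to 2 (valence 2) → 0 H
  atom 21: C, bond orders sum to 1 (valence 4) → 3 H
Totals → C:16, H:14, N:2, O:3.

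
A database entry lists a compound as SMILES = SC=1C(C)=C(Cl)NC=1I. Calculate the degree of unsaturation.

Degree of unsaturation = (number of rings) + (number of π bonds).
Ring closures in the SMILES: 1.
π bonds: 2 double bonds (each 1 DoU) → 2 DoU from unsaturation.
Total DoU = 1 + 2 = 3.

3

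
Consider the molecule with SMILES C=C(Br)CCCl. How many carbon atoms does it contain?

Count every carbon token in the SMILES (each C, including those in ring-closure positions and inside branches).
Carbon count: 4.

4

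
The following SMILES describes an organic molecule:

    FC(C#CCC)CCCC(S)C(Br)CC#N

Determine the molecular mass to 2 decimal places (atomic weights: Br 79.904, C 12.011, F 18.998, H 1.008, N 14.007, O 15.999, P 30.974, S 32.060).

306.24 g/mol

First, the molecular formula is C12H17BrFNS (counting implicit H from valence).
  Br: 1 × 79.904 = 79.904
  C: 12 × 12.011 = 144.132
  F: 1 × 18.998 = 18.998
  H: 17 × 1.008 = 17.136
  N: 1 × 14.007 = 14.007
  S: 1 × 32.060 = 32.060
Sum: 1×79.904 + 12×12.011 + 1×18.998 + 17×1.008 + 1×14.007 + 1×32.060 = 306.237 → 306.24 g/mol.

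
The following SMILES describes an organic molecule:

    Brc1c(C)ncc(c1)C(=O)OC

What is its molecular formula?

Walk through each heavy atom and fill implicit hydrogens from standard valence (C 4, N 3, O 2, S 2, halogen 1); for lowercase aromatic atoms, an aromatic c carries 1 H when it has two neighbours and 0 H with three, and aromatic n carries 0 H:
  atom 1: Br (halogen, monovalent) → 0 H
  atom 2: aromatic c, 3 neighbours → 0 H
  atom 3: aromatic c, 3 neighbours → 0 H
  atom 4: C, bond orders sum to 1 (valence 4) → 3 H
  atom 5: aromatic n, 2 neighbours → 0 H
  atom 6: aromatic c, 2 neighbours → 1 H
  atom 7: aromatic c, 3 neighbours → 0 H
  atom 8: aromatic c, 2 neighbours → 1 H
  atom 9: C, bond orders sum to 4 (valence 4) → 0 H
  atom 10: O, bond orders sum to 2 (valence 2) → 0 H
  atom 11: O, bond orders sum to 2 (valence 2) → 0 H
  atom 12: C, bond orders sum to 1 (valence 4) → 3 H
Totals → C:8, H:8, Br:1, N:1, O:2.

C8H8BrNO2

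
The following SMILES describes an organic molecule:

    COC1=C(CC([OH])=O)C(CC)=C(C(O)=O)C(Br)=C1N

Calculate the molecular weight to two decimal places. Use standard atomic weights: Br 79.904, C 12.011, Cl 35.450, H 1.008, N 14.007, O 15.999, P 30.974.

First, the molecular formula is C12H14BrNO5 (counting implicit H from valence).
  Br: 1 × 79.904 = 79.904
  C: 12 × 12.011 = 144.132
  H: 14 × 1.008 = 14.112
  N: 1 × 14.007 = 14.007
  O: 5 × 15.999 = 79.995
Sum: 1×79.904 + 12×12.011 + 14×1.008 + 1×14.007 + 5×15.999 = 332.150 → 332.15 g/mol.

332.15 g/mol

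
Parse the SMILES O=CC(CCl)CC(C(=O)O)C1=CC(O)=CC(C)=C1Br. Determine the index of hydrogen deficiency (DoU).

6

Degree of unsaturation = (number of rings) + (number of π bonds).
Ring closures in the SMILES: 1.
π bonds: 5 double bonds (each 1 DoU) → 5 DoU from unsaturation.
Total DoU = 1 + 5 = 6.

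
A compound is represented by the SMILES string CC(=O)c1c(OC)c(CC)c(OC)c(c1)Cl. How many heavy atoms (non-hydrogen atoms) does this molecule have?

16

Every atom symbol written in the SMILES (organic subset) is one heavy atom; implicit H are not written.
Heavy atoms by element → C:12, Cl:1, O:3.
Total: 16.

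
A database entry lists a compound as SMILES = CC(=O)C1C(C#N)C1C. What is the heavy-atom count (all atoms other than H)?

Every atom symbol written in the SMILES (organic subset) is one heavy atom; implicit H are not written.
Heavy atoms by element → C:7, N:1, O:1.
Total: 9.

9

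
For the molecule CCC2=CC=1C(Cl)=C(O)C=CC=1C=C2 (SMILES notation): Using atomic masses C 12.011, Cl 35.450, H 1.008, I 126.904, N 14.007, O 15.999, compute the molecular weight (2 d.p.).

206.67 g/mol

First, the molecular formula is C12H11ClO (counting implicit H from valence).
  C: 12 × 12.011 = 144.132
  Cl: 1 × 35.450 = 35.450
  H: 11 × 1.008 = 11.088
  O: 1 × 15.999 = 15.999
Sum: 12×12.011 + 1×35.450 + 11×1.008 + 1×15.999 = 206.669 → 206.67 g/mol.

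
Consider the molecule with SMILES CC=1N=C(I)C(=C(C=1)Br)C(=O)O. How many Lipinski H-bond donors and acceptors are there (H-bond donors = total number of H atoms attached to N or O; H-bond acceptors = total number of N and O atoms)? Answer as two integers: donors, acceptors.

1, 3

Donors: find every N or O and count the H atoms it carries.
  atom 3 (N): bond orders sum to 3 → 0 H
  atom 11 (O): bond orders sum to 2 → 0 H
  atom 12 (O): bond orders sum to 1 → 1 H
Lipinski HBD = 1.
Acceptors: N atoms = 1, O atoms = 2 → HBA = 3.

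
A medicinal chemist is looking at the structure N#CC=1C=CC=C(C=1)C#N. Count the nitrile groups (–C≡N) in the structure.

2

The nitrile motif appears at heavy-atom positions 2, 9 in the SMILES.
Nitrile count: 2.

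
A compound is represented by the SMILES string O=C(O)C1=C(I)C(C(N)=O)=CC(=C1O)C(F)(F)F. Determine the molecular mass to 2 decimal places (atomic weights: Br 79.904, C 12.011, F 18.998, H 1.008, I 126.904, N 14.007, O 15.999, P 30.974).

375.04 g/mol

First, the molecular formula is C9H5F3INO4 (counting implicit H from valence).
  C: 9 × 12.011 = 108.099
  F: 3 × 18.998 = 56.994
  H: 5 × 1.008 = 5.040
  I: 1 × 126.904 = 126.904
  N: 1 × 14.007 = 14.007
  O: 4 × 15.999 = 63.996
Sum: 9×12.011 + 3×18.998 + 5×1.008 + 1×126.904 + 1×14.007 + 4×15.999 = 375.040 → 375.04 g/mol.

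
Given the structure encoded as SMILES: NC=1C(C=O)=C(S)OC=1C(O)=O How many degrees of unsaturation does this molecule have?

5

Degree of unsaturation = (number of rings) + (number of π bonds).
Ring closures in the SMILES: 1.
π bonds: 4 double bonds (each 1 DoU) → 4 DoU from unsaturation.
Total DoU = 1 + 4 = 5.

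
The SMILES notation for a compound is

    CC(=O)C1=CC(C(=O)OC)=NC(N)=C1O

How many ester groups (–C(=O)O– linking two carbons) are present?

The ester motif appears at heavy-atom position 7 in the SMILES.
Other groups present: 1 hydroxyl, 1 ketone, 1 primary amine.
Ester count: 1.

1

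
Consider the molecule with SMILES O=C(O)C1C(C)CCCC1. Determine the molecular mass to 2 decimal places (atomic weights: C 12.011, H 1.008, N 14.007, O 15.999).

First, the molecular formula is C8H14O2 (counting implicit H from valence).
  C: 8 × 12.011 = 96.088
  H: 14 × 1.008 = 14.112
  O: 2 × 15.999 = 31.998
Sum: 8×12.011 + 14×1.008 + 2×15.999 = 142.198 → 142.20 g/mol.

142.20 g/mol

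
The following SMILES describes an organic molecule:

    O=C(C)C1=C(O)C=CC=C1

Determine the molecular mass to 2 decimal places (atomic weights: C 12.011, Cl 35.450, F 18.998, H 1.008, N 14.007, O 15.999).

First, the molecular formula is C8H8O2 (counting implicit H from valence).
  C: 8 × 12.011 = 96.088
  H: 8 × 1.008 = 8.064
  O: 2 × 15.999 = 31.998
Sum: 8×12.011 + 8×1.008 + 2×15.999 = 136.150 → 136.15 g/mol.

136.15 g/mol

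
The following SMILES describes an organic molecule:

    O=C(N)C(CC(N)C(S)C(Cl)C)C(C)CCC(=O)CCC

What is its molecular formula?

Walk through each heavy atom and fill implicit hydrogens from standard valence (C 4, N 3, O 2, S 2, halogen 1):
  atom 1: O, bond orders sum to 2 (valence 2) → 0 H
  atom 2: C, bond orders sum to 4 (valence 4) → 0 H
  atom 3: N, bond orders sum to 1 (valence 3) → 2 H
  atom 4: C, bond orders sum to 3 (valence 4) → 1 H
  atom 5: C, bond orders sum to 2 (valence 4) → 2 H
  atom 6: C, bond orders sum to 3 (valence 4) → 1 H
  atom 7: N, bond orders sum to 1 (valence 3) → 2 H
  atom 8: C, bond orders sum to 3 (valence 4) → 1 H
  atom 9: S, bond orders sum to 1 (valence 2) → 1 H
  atom 10: C, bond orders sum to 3 (valence 4) → 1 H
  atom 11: Cl (halogen, monovalent) → 0 H
  atom 12: C, bond orders sum to 1 (valence 4) → 3 H
  atom 13: C, bond orders sum to 3 (valence 4) → 1 H
  atom 14: C, bond orders sum to 1 (valence 4) → 3 H
  atom 15: C, bond orders sum to 2 (valence 4) → 2 H
  atom 16: C, bond orders sum to 2 (valence 4) → 2 H
  atom 17: C, bond orders sum to 4 (valence 4) → 0 H
  atom 18: O, bond orders sum to 2 (valence 2) → 0 H
  atom 19: C, bond orders sum to 2 (valence 4) → 2 H
  atom 20: C, bond orders sum to 2 (valence 4) → 2 H
  atom 21: C, bond orders sum to 1 (valence 4) → 3 H
Totals → C:15, H:29, Cl:1, N:2, O:2, S:1.
In Hill order: C15H29ClN2O2S.

C15H29ClN2O2S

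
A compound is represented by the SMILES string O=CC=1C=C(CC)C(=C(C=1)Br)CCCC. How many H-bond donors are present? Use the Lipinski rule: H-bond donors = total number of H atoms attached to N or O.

Donors: find every N or O and count the H atoms it carries.
  atom 1 (O): bond orders sum to 2 → 0 H
Lipinski HBD = 0.

0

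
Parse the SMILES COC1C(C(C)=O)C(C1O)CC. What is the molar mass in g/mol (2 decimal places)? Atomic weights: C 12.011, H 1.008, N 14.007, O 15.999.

First, the molecular formula is C9H16O3 (counting implicit H from valence).
  C: 9 × 12.011 = 108.099
  H: 16 × 1.008 = 16.128
  O: 3 × 15.999 = 47.997
Sum: 9×12.011 + 16×1.008 + 3×15.999 = 172.224 → 172.22 g/mol.

172.22 g/mol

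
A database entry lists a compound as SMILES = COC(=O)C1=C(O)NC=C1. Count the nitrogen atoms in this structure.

1

Scan the SMILES for N atoms (remember two-letter symbols like Cl and Br are single atoms).
Nitrogen count: 1.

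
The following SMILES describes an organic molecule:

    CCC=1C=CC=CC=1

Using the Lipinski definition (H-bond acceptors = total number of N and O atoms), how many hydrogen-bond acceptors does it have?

0

N atoms: 0; O atoms: 0.
Lipinski HBA = 0 + 0 = 0.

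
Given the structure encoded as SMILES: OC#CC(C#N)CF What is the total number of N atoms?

Scan the SMILES for N atoms (remember two-letter symbols like Cl and Br are single atoms).
Nitrogen count: 1.

1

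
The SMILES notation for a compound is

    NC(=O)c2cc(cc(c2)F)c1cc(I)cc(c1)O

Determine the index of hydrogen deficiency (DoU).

9

Molecular formula: C13H9FINO2.
DoU = (2C + 2 + N − H − X) / 2, where X is the halogen count and O/S are ignored.
    = (2·13 + 2 + 1 − 9 − 2) / 2 = 18 / 2 = 9.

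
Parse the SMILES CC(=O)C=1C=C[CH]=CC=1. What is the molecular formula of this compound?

Walk through each heavy atom and fill implicit hydrogens from standard valence (C 4, N 3, O 2, S 2, halogen 1):
  atom 1: C, bond orders sum to 1 (valence 4) → 3 H
  atom 2: C, bond orders sum to 4 (valence 4) → 0 H
  atom 3: O, bond orders sum to 2 (valence 2) → 0 H
  atom 4: C, bond orders sum to 4 (valence 4) → 0 H
  atom 5: C, bond orders sum to 3 (valence 4) → 1 H
  atom 6: C, bond orders sum to 3 (valence 4) → 1 H
  atom 7: C with explicit H count 1
  atom 8: C, bond orders sum to 3 (valence 4) → 1 H
  atom 9: C, bond orders sum to 3 (valence 4) → 1 H
Totals → C:8, H:8, O:1.

C8H8O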